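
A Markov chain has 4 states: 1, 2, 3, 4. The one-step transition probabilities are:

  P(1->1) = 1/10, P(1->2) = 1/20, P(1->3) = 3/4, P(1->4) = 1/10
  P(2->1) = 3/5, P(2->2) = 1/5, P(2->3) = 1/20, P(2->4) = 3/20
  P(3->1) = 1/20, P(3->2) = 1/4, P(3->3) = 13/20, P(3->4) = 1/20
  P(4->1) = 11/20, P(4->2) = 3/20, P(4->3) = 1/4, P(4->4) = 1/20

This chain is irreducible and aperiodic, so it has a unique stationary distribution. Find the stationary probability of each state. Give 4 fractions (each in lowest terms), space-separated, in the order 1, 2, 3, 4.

Answer: 453/2207 845/4414 4625/8828 701/8828

Derivation:
The stationary distribution satisfies pi = pi * P, i.e.:
  pi_1 = 1/10*pi_1 + 3/5*pi_2 + 1/20*pi_3 + 11/20*pi_4
  pi_2 = 1/20*pi_1 + 1/5*pi_2 + 1/4*pi_3 + 3/20*pi_4
  pi_3 = 3/4*pi_1 + 1/20*pi_2 + 13/20*pi_3 + 1/4*pi_4
  pi_4 = 1/10*pi_1 + 3/20*pi_2 + 1/20*pi_3 + 1/20*pi_4
with normalization: pi_1 + pi_2 + pi_3 + pi_4 = 1.

Using the first 3 balance equations plus normalization, the linear system A*pi = b is:
  [-9/10, 3/5, 1/20, 11/20] . pi = 0
  [1/20, -4/5, 1/4, 3/20] . pi = 0
  [3/4, 1/20, -7/20, 1/4] . pi = 0
  [1, 1, 1, 1] . pi = 1

Solving yields:
  pi_1 = 453/2207
  pi_2 = 845/4414
  pi_3 = 4625/8828
  pi_4 = 701/8828

Verification (pi * P):
  453/2207*1/10 + 845/4414*3/5 + 4625/8828*1/20 + 701/8828*11/20 = 453/2207 = pi_1  (ok)
  453/2207*1/20 + 845/4414*1/5 + 4625/8828*1/4 + 701/8828*3/20 = 845/4414 = pi_2  (ok)
  453/2207*3/4 + 845/4414*1/20 + 4625/8828*13/20 + 701/8828*1/4 = 4625/8828 = pi_3  (ok)
  453/2207*1/10 + 845/4414*3/20 + 4625/8828*1/20 + 701/8828*1/20 = 701/8828 = pi_4  (ok)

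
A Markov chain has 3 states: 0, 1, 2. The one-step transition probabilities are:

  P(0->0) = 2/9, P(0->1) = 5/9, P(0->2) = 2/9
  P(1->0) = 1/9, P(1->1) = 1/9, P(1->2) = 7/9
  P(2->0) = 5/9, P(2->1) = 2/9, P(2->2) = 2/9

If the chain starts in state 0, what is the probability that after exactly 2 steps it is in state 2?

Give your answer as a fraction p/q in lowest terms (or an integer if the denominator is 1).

Computing P^2 by repeated multiplication:
P^1 =
  0: [2/9, 5/9, 2/9]
  1: [1/9, 1/9, 7/9]
  2: [5/9, 2/9, 2/9]
P^2 =
  0: [19/81, 19/81, 43/81]
  1: [38/81, 20/81, 23/81]
  2: [22/81, 31/81, 28/81]

(P^2)[0 -> 2] = 43/81

Answer: 43/81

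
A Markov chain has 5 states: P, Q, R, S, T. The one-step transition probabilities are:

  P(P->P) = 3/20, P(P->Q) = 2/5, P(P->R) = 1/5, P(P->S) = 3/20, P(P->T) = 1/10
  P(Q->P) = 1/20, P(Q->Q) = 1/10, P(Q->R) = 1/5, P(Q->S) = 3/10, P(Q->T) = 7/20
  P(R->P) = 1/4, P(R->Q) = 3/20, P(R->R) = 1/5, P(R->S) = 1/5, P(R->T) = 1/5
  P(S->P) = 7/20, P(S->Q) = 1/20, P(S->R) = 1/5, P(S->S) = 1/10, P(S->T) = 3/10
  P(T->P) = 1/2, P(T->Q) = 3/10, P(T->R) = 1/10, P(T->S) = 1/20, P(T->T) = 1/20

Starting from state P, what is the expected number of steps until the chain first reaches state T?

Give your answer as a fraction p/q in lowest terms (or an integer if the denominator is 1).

Answer: 18900/4001

Derivation:
Let h_i = expected steps to first reach T from state i.
Boundary: h_T = 0.
First-step equations for the other states:
  h_P = 1 + 3/20*h_P + 2/5*h_Q + 1/5*h_R + 3/20*h_S + 1/10*h_T
  h_Q = 1 + 1/20*h_P + 1/10*h_Q + 1/5*h_R + 3/10*h_S + 7/20*h_T
  h_R = 1 + 1/4*h_P + 3/20*h_Q + 1/5*h_R + 1/5*h_S + 1/5*h_T
  h_S = 1 + 7/20*h_P + 1/20*h_Q + 1/5*h_R + 1/10*h_S + 3/10*h_T

Substituting h_T = 0 and rearranging gives the linear system (I - Q) h = 1:
  [17/20, -2/5, -1/5, -3/20] . (h_P, h_Q, h_R, h_S) = 1
  [-1/20, 9/10, -1/5, -3/10] . (h_P, h_Q, h_R, h_S) = 1
  [-1/4, -3/20, 4/5, -1/5] . (h_P, h_Q, h_R, h_S) = 1
  [-7/20, -1/20, -1/5, 9/10] . (h_P, h_Q, h_R, h_S) = 1

Solving yields:
  h_P = 18900/4001
  h_Q = 15000/4001
  h_R = 17870/4001
  h_S = 16600/4001

Starting state is P, so the expected hitting time is h_P = 18900/4001.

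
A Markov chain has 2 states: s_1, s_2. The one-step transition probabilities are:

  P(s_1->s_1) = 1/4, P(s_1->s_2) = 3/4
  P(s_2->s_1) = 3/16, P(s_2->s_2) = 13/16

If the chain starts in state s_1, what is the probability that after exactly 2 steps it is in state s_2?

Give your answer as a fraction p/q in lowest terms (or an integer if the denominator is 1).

Computing P^2 by repeated multiplication:
P^1 =
  s_1: [1/4, 3/4]
  s_2: [3/16, 13/16]
P^2 =
  s_1: [13/64, 51/64]
  s_2: [51/256, 205/256]

(P^2)[s_1 -> s_2] = 51/64

Answer: 51/64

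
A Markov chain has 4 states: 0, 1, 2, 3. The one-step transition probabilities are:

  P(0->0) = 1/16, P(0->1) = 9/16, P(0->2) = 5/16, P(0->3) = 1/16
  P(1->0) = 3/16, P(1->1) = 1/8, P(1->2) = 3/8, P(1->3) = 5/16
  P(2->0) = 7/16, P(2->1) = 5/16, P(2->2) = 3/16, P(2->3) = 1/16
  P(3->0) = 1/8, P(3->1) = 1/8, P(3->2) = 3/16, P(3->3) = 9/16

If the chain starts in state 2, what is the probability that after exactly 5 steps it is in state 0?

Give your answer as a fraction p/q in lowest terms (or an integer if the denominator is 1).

Answer: 27753/131072

Derivation:
Computing P^5 by repeated multiplication:
P^1 =
  0: [1/16, 9/16, 5/16, 1/16]
  1: [3/16, 1/8, 3/8, 5/16]
  2: [7/16, 5/16, 3/16, 1/16]
  3: [1/8, 1/8, 3/16, 9/16]
P^2 =
  0: [65/256, 27/128, 77/256, 15/64]
  1: [61/256, 71/256, 15/64, 1/4]
  2: [45/256, 45/128, 77/256, 11/64]
  3: [47/256, 55/256, 29/128, 3/8]
P^3 =
  0: [443/2048, 599/2048, 265/1024, 119/512]
  1: [411/2048, 1119/4096, 1103/4096, 263/1024]
  2: [471/2048, 529/2048, 141/512, 121/512]
  3: [405/2048, 1015/4096, 1027/4096, 311/1024]
P^4 =
  0: [3451/16384, 8787/32768, 8827/32768, 2063/8192]
  1: [3501/16384, 17255/65536, 17289/65536, 4247/16384]
  2: [3487/16384, 9085/32768, 8673/32768, 2009/8192]
  3: [3383/16384, 16943/65536, 16953/65536, 4527/16384]
P^5 =
  0: [27889/131072, 140331/524288, 138469/524288, 33483/131072]
  1: [6899/32768, 280967/1048576, 276381/1048576, 67615/262144]
  2: [27753/131072, 140373/524288, 139507/524288, 33349/131072]
  3: [13703/65536, 276655/1048576, 274501/1048576, 69543/262144]

(P^5)[2 -> 0] = 27753/131072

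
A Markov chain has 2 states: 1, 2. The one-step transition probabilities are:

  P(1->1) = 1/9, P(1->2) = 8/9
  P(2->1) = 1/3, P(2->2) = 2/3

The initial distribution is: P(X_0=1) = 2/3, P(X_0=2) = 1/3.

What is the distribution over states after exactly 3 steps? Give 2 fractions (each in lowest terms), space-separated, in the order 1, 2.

Answer: 587/2187 1600/2187

Derivation:
Propagating the distribution step by step (d_{t+1} = d_t * P):
d_0 = (1=2/3, 2=1/3)
  d_1[1] = 2/3*1/9 + 1/3*1/3 = 5/27
  d_1[2] = 2/3*8/9 + 1/3*2/3 = 22/27
d_1 = (1=5/27, 2=22/27)
  d_2[1] = 5/27*1/9 + 22/27*1/3 = 71/243
  d_2[2] = 5/27*8/9 + 22/27*2/3 = 172/243
d_2 = (1=71/243, 2=172/243)
  d_3[1] = 71/243*1/9 + 172/243*1/3 = 587/2187
  d_3[2] = 71/243*8/9 + 172/243*2/3 = 1600/2187
d_3 = (1=587/2187, 2=1600/2187)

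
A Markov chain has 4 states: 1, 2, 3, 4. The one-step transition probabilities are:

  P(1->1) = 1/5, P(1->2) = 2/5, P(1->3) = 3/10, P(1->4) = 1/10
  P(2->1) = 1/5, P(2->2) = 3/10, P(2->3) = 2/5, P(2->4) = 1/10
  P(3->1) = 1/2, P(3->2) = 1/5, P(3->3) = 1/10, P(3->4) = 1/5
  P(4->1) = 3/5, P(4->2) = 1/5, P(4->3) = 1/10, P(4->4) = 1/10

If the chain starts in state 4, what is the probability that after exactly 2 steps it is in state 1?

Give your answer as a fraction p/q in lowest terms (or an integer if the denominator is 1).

Answer: 27/100

Derivation:
Computing P^2 by repeated multiplication:
P^1 =
  1: [1/5, 2/5, 3/10, 1/10]
  2: [1/5, 3/10, 2/5, 1/10]
  3: [1/2, 1/5, 1/10, 1/5]
  4: [3/5, 1/5, 1/10, 1/10]
P^2 =
  1: [33/100, 7/25, 13/50, 13/100]
  2: [9/25, 27/100, 23/100, 7/50]
  3: [31/100, 8/25, 13/50, 11/100]
  4: [27/100, 17/50, 7/25, 11/100]

(P^2)[4 -> 1] = 27/100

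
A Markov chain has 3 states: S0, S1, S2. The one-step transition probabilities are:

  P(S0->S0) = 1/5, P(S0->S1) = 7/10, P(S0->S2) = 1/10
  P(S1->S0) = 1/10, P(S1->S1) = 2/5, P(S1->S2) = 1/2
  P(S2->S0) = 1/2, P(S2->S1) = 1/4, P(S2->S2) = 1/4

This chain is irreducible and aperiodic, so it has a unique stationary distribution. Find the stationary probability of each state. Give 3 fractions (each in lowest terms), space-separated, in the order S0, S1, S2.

The stationary distribution satisfies pi = pi * P, i.e.:
  pi_S0 = 1/5*pi_S0 + 1/10*pi_S1 + 1/2*pi_S2
  pi_S1 = 7/10*pi_S0 + 2/5*pi_S1 + 1/4*pi_S2
  pi_S2 = 1/10*pi_S0 + 1/2*pi_S1 + 1/4*pi_S2
with normalization: pi_S0 + pi_S1 + pi_S2 = 1.

Using the first 2 balance equations plus normalization, the linear system A*pi = b is:
  [-4/5, 1/10, 1/2] . pi = 0
  [7/10, -3/5, 1/4] . pi = 0
  [1, 1, 1] . pi = 1

Solving yields:
  pi_S0 = 65/257
  pi_S1 = 110/257
  pi_S2 = 82/257

Verification (pi * P):
  65/257*1/5 + 110/257*1/10 + 82/257*1/2 = 65/257 = pi_S0  (ok)
  65/257*7/10 + 110/257*2/5 + 82/257*1/4 = 110/257 = pi_S1  (ok)
  65/257*1/10 + 110/257*1/2 + 82/257*1/4 = 82/257 = pi_S2  (ok)

Answer: 65/257 110/257 82/257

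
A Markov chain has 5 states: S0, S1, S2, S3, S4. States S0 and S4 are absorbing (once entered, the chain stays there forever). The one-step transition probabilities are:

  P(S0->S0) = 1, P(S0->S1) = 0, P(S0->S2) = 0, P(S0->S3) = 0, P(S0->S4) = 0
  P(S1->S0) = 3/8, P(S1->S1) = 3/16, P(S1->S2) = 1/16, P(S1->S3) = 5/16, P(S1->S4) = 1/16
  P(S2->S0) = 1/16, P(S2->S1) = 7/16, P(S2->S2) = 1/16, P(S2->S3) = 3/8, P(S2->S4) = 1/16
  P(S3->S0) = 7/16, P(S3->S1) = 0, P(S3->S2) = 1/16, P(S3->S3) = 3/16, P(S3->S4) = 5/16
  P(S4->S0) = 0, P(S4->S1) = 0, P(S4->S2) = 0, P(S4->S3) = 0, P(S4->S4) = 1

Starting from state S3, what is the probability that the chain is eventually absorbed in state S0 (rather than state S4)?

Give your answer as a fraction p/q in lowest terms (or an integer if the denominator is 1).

Answer: 457/777

Derivation:
Let a_i = P(absorbed in S0 | start in state i).
Boundary conditions: a_S0 = 1, a_S4 = 0.
For each transient state i, a_i = sum_j P(i->j) * a_j:
  a_S1 = 3/8*a_S0 + 3/16*a_S1 + 1/16*a_S2 + 5/16*a_S3 + 1/16*a_S4
  a_S2 = 1/16*a_S0 + 7/16*a_S1 + 1/16*a_S2 + 3/8*a_S3 + 1/16*a_S4
  a_S3 = 7/16*a_S0 + 0*a_S1 + 1/16*a_S2 + 3/16*a_S3 + 5/16*a_S4

Substituting a_S0 = 1 and a_S4 = 0, rearrange to (I - Q) a = r where r[i] = P(i -> S0):
  [13/16, -1/16, -5/16] . (a_S1, a_S2, a_S3) = 3/8
  [-7/16, 15/16, -3/8] . (a_S1, a_S2, a_S3) = 1/16
  [0, -1/16, 13/16] . (a_S1, a_S2, a_S3) = 7/16

Solving yields:
  a_S1 = 191/259
  a_S2 = 502/777
  a_S3 = 457/777

Starting state is S3, so the absorption probability is a_S3 = 457/777.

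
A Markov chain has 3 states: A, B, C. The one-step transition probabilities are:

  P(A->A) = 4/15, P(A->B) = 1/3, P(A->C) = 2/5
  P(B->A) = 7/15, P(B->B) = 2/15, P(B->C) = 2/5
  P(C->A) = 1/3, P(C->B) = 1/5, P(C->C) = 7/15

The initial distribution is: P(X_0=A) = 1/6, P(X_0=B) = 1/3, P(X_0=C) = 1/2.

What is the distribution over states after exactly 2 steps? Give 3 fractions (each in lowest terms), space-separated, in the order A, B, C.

Answer: 151/450 53/225 193/450

Derivation:
Propagating the distribution step by step (d_{t+1} = d_t * P):
d_0 = (A=1/6, B=1/3, C=1/2)
  d_1[A] = 1/6*4/15 + 1/3*7/15 + 1/2*1/3 = 11/30
  d_1[B] = 1/6*1/3 + 1/3*2/15 + 1/2*1/5 = 1/5
  d_1[C] = 1/6*2/5 + 1/3*2/5 + 1/2*7/15 = 13/30
d_1 = (A=11/30, B=1/5, C=13/30)
  d_2[A] = 11/30*4/15 + 1/5*7/15 + 13/30*1/3 = 151/450
  d_2[B] = 11/30*1/3 + 1/5*2/15 + 13/30*1/5 = 53/225
  d_2[C] = 11/30*2/5 + 1/5*2/5 + 13/30*7/15 = 193/450
d_2 = (A=151/450, B=53/225, C=193/450)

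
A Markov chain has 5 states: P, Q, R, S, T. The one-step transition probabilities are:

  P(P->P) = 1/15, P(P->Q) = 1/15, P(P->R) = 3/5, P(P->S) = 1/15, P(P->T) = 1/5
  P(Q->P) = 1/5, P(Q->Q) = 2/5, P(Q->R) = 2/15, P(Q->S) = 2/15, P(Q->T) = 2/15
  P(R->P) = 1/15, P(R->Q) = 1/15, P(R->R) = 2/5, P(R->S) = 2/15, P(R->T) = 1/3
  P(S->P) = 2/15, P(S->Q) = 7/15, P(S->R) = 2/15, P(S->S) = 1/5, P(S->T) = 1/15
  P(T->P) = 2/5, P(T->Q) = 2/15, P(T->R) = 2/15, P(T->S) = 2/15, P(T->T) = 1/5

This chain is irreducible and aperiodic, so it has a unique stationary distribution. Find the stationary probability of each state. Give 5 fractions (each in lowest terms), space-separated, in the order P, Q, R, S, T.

The stationary distribution satisfies pi = pi * P, i.e.:
  pi_P = 1/15*pi_P + 1/5*pi_Q + 1/15*pi_R + 2/15*pi_S + 2/5*pi_T
  pi_Q = 1/15*pi_P + 2/5*pi_Q + 1/15*pi_R + 7/15*pi_S + 2/15*pi_T
  pi_R = 3/5*pi_P + 2/15*pi_Q + 2/5*pi_R + 2/15*pi_S + 2/15*pi_T
  pi_S = 1/15*pi_P + 2/15*pi_Q + 2/15*pi_R + 1/5*pi_S + 2/15*pi_T
  pi_T = 1/5*pi_P + 2/15*pi_Q + 1/3*pi_R + 1/15*pi_S + 1/5*pi_T
with normalization: pi_P + pi_Q + pi_R + pi_S + pi_T = 1.

Using the first 4 balance equations plus normalization, the linear system A*pi = b is:
  [-14/15, 1/5, 1/15, 2/15, 2/5] . pi = 0
  [1/15, -3/5, 1/15, 7/15, 2/15] . pi = 0
  [3/5, 2/15, -3/5, 2/15, 2/15] . pi = 0
  [1/15, 2/15, 2/15, -4/5, 2/15] . pi = 0
  [1, 1, 1, 1, 1] . pi = 1

Solving yields:
  pi_P = 6486/37865
  pi_Q = 7542/37865
  pi_R = 11012/37865
  pi_S = 4946/37865
  pi_T = 7879/37865

Verification (pi * P):
  6486/37865*1/15 + 7542/37865*1/5 + 11012/37865*1/15 + 4946/37865*2/15 + 7879/37865*2/5 = 6486/37865 = pi_P  (ok)
  6486/37865*1/15 + 7542/37865*2/5 + 11012/37865*1/15 + 4946/37865*7/15 + 7879/37865*2/15 = 7542/37865 = pi_Q  (ok)
  6486/37865*3/5 + 7542/37865*2/15 + 11012/37865*2/5 + 4946/37865*2/15 + 7879/37865*2/15 = 11012/37865 = pi_R  (ok)
  6486/37865*1/15 + 7542/37865*2/15 + 11012/37865*2/15 + 4946/37865*1/5 + 7879/37865*2/15 = 4946/37865 = pi_S  (ok)
  6486/37865*1/5 + 7542/37865*2/15 + 11012/37865*1/3 + 4946/37865*1/15 + 7879/37865*1/5 = 7879/37865 = pi_T  (ok)

Answer: 6486/37865 7542/37865 11012/37865 4946/37865 7879/37865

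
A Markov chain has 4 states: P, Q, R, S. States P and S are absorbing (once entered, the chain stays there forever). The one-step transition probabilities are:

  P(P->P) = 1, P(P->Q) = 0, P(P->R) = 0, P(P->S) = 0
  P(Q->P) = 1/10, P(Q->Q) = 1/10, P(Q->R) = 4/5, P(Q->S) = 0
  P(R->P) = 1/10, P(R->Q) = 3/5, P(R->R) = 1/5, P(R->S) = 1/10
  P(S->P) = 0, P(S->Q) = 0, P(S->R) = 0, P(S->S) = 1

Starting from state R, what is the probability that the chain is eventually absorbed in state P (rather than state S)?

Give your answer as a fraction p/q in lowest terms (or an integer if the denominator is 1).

Answer: 5/8

Derivation:
Let a_i = P(absorbed in P | start in state i).
Boundary conditions: a_P = 1, a_S = 0.
For each transient state i, a_i = sum_j P(i->j) * a_j:
  a_Q = 1/10*a_P + 1/10*a_Q + 4/5*a_R + 0*a_S
  a_R = 1/10*a_P + 3/5*a_Q + 1/5*a_R + 1/10*a_S

Substituting a_P = 1 and a_S = 0, rearrange to (I - Q) a = r where r[i] = P(i -> P):
  [9/10, -4/5] . (a_Q, a_R) = 1/10
  [-3/5, 4/5] . (a_Q, a_R) = 1/10

Solving yields:
  a_Q = 2/3
  a_R = 5/8

Starting state is R, so the absorption probability is a_R = 5/8.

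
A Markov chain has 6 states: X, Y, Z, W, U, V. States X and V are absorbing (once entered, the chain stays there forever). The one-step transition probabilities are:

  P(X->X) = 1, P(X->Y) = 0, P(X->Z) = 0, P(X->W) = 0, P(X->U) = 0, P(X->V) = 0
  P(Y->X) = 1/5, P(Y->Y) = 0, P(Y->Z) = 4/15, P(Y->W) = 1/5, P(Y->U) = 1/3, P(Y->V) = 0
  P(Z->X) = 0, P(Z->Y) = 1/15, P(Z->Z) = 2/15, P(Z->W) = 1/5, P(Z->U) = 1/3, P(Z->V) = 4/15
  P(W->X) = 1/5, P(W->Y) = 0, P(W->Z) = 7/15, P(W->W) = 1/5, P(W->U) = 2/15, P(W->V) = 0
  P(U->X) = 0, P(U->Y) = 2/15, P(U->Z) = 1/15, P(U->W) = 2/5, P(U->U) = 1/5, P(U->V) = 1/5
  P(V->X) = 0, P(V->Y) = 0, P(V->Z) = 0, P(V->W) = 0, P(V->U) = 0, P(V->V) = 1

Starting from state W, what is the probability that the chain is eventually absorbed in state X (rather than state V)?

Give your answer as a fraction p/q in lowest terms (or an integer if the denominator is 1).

Let a_i = P(absorbed in X | start in state i).
Boundary conditions: a_X = 1, a_V = 0.
For each transient state i, a_i = sum_j P(i->j) * a_j:
  a_Y = 1/5*a_X + 0*a_Y + 4/15*a_Z + 1/5*a_W + 1/3*a_U + 0*a_V
  a_Z = 0*a_X + 1/15*a_Y + 2/15*a_Z + 1/5*a_W + 1/3*a_U + 4/15*a_V
  a_W = 1/5*a_X + 0*a_Y + 7/15*a_Z + 1/5*a_W + 2/15*a_U + 0*a_V
  a_U = 0*a_X + 2/15*a_Y + 1/15*a_Z + 2/5*a_W + 1/5*a_U + 1/5*a_V

Substituting a_X = 1 and a_V = 0, rearrange to (I - Q) a = r where r[i] = P(i -> X):
  [1, -4/15, -1/5, -1/3] . (a_Y, a_Z, a_W, a_U) = 1/5
  [-1/15, 13/15, -1/5, -1/3] . (a_Y, a_Z, a_W, a_U) = 0
  [0, -7/15, 4/5, -2/15] . (a_Y, a_Z, a_W, a_U) = 1/5
  [-2/15, -1/15, -2/5, 4/5] . (a_Y, a_Z, a_W, a_U) = 0

Solving yields:
  a_Y = 21/44
  a_Z = 3/11
  a_W = 225/484
  a_U = 81/242

Starting state is W, so the absorption probability is a_W = 225/484.

Answer: 225/484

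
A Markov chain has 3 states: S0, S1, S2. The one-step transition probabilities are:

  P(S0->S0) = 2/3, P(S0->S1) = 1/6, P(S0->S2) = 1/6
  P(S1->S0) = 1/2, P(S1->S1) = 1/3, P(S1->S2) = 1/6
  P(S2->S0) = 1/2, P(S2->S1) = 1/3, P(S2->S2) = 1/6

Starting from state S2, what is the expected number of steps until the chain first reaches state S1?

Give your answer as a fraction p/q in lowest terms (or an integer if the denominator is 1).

Answer: 30/7

Derivation:
Let h_i = expected steps to first reach S1 from state i.
Boundary: h_S1 = 0.
First-step equations for the other states:
  h_S0 = 1 + 2/3*h_S0 + 1/6*h_S1 + 1/6*h_S2
  h_S2 = 1 + 1/2*h_S0 + 1/3*h_S1 + 1/6*h_S2

Substituting h_S1 = 0 and rearranging gives the linear system (I - Q) h = 1:
  [1/3, -1/6] . (h_S0, h_S2) = 1
  [-1/2, 5/6] . (h_S0, h_S2) = 1

Solving yields:
  h_S0 = 36/7
  h_S2 = 30/7

Starting state is S2, so the expected hitting time is h_S2 = 30/7.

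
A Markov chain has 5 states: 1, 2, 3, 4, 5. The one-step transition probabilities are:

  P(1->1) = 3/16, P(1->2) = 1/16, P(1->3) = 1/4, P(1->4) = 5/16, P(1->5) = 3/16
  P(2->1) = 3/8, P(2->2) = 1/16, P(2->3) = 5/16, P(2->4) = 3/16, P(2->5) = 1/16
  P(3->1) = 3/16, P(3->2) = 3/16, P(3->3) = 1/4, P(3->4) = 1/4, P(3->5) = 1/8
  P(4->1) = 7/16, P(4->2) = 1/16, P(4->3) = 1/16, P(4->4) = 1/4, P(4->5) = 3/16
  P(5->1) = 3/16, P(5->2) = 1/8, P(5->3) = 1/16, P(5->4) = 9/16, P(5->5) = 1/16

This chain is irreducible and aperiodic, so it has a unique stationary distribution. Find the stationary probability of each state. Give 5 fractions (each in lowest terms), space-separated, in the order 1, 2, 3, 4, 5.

Answer: 21406/75945 7063/75945 2591/15189 23368/75945 11153/75945

Derivation:
The stationary distribution satisfies pi = pi * P, i.e.:
  pi_1 = 3/16*pi_1 + 3/8*pi_2 + 3/16*pi_3 + 7/16*pi_4 + 3/16*pi_5
  pi_2 = 1/16*pi_1 + 1/16*pi_2 + 3/16*pi_3 + 1/16*pi_4 + 1/8*pi_5
  pi_3 = 1/4*pi_1 + 5/16*pi_2 + 1/4*pi_3 + 1/16*pi_4 + 1/16*pi_5
  pi_4 = 5/16*pi_1 + 3/16*pi_2 + 1/4*pi_3 + 1/4*pi_4 + 9/16*pi_5
  pi_5 = 3/16*pi_1 + 1/16*pi_2 + 1/8*pi_3 + 3/16*pi_4 + 1/16*pi_5
with normalization: pi_1 + pi_2 + pi_3 + pi_4 + pi_5 = 1.

Using the first 4 balance equations plus normalization, the linear system A*pi = b is:
  [-13/16, 3/8, 3/16, 7/16, 3/16] . pi = 0
  [1/16, -15/16, 3/16, 1/16, 1/8] . pi = 0
  [1/4, 5/16, -3/4, 1/16, 1/16] . pi = 0
  [5/16, 3/16, 1/4, -3/4, 9/16] . pi = 0
  [1, 1, 1, 1, 1] . pi = 1

Solving yields:
  pi_1 = 21406/75945
  pi_2 = 7063/75945
  pi_3 = 2591/15189
  pi_4 = 23368/75945
  pi_5 = 11153/75945

Verification (pi * P):
  21406/75945*3/16 + 7063/75945*3/8 + 2591/15189*3/16 + 23368/75945*7/16 + 11153/75945*3/16 = 21406/75945 = pi_1  (ok)
  21406/75945*1/16 + 7063/75945*1/16 + 2591/15189*3/16 + 23368/75945*1/16 + 11153/75945*1/8 = 7063/75945 = pi_2  (ok)
  21406/75945*1/4 + 7063/75945*5/16 + 2591/15189*1/4 + 23368/75945*1/16 + 11153/75945*1/16 = 2591/15189 = pi_3  (ok)
  21406/75945*5/16 + 7063/75945*3/16 + 2591/15189*1/4 + 23368/75945*1/4 + 11153/75945*9/16 = 23368/75945 = pi_4  (ok)
  21406/75945*3/16 + 7063/75945*1/16 + 2591/15189*1/8 + 23368/75945*3/16 + 11153/75945*1/16 = 11153/75945 = pi_5  (ok)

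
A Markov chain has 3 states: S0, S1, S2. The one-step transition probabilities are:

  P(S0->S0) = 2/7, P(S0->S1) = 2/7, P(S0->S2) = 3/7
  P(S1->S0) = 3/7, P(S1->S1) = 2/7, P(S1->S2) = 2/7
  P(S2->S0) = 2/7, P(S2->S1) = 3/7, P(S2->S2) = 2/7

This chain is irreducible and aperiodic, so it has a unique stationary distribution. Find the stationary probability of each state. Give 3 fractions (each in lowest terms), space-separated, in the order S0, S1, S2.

Answer: 1/3 1/3 1/3

Derivation:
The stationary distribution satisfies pi = pi * P, i.e.:
  pi_S0 = 2/7*pi_S0 + 3/7*pi_S1 + 2/7*pi_S2
  pi_S1 = 2/7*pi_S0 + 2/7*pi_S1 + 3/7*pi_S2
  pi_S2 = 3/7*pi_S0 + 2/7*pi_S1 + 2/7*pi_S2
with normalization: pi_S0 + pi_S1 + pi_S2 = 1.

Using the first 2 balance equations plus normalization, the linear system A*pi = b is:
  [-5/7, 3/7, 2/7] . pi = 0
  [2/7, -5/7, 3/7] . pi = 0
  [1, 1, 1] . pi = 1

Solving yields:
  pi_S0 = 1/3
  pi_S1 = 1/3
  pi_S2 = 1/3

Verification (pi * P):
  1/3*2/7 + 1/3*3/7 + 1/3*2/7 = 1/3 = pi_S0  (ok)
  1/3*2/7 + 1/3*2/7 + 1/3*3/7 = 1/3 = pi_S1  (ok)
  1/3*3/7 + 1/3*2/7 + 1/3*2/7 = 1/3 = pi_S2  (ok)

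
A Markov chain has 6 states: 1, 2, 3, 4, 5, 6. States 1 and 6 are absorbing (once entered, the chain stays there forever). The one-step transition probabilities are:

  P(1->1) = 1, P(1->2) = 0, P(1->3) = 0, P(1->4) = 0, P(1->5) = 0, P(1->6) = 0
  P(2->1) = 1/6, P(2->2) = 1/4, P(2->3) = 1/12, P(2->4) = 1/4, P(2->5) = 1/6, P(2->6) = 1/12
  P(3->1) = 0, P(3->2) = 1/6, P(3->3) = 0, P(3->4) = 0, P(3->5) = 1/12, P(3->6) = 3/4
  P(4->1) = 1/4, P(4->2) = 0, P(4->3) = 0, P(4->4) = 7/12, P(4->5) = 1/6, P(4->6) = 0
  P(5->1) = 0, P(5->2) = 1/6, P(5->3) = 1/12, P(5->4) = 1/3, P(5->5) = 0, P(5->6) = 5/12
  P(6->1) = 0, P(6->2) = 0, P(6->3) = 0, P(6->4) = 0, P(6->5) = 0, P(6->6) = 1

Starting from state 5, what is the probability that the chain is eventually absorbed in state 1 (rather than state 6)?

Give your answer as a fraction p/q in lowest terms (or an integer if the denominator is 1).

Let a_i = P(absorbed in 1 | start in state i).
Boundary conditions: a_1 = 1, a_6 = 0.
For each transient state i, a_i = sum_j P(i->j) * a_j:
  a_2 = 1/6*a_1 + 1/4*a_2 + 1/12*a_3 + 1/4*a_4 + 1/6*a_5 + 1/12*a_6
  a_3 = 0*a_1 + 1/6*a_2 + 0*a_3 + 0*a_4 + 1/12*a_5 + 3/4*a_6
  a_4 = 1/4*a_1 + 0*a_2 + 0*a_3 + 7/12*a_4 + 1/6*a_5 + 0*a_6
  a_5 = 0*a_1 + 1/6*a_2 + 1/12*a_3 + 1/3*a_4 + 0*a_5 + 5/12*a_6

Substituting a_1 = 1 and a_6 = 0, rearrange to (I - Q) a = r where r[i] = P(i -> 1):
  [3/4, -1/12, -1/4, -1/6] . (a_2, a_3, a_4, a_5) = 1/6
  [-1/6, 1, 0, -1/12] . (a_2, a_3, a_4, a_5) = 0
  [0, 0, 5/12, -1/6] . (a_2, a_3, a_4, a_5) = 1/4
  [-1/6, -1/12, -1/3, 1] . (a_2, a_3, a_4, a_5) = 0

Solving yields:
  a_2 = 2825/5041
  a_3 = 618/5041
  a_4 = 3731/5041
  a_5 = 1766/5041

Starting state is 5, so the absorption probability is a_5 = 1766/5041.

Answer: 1766/5041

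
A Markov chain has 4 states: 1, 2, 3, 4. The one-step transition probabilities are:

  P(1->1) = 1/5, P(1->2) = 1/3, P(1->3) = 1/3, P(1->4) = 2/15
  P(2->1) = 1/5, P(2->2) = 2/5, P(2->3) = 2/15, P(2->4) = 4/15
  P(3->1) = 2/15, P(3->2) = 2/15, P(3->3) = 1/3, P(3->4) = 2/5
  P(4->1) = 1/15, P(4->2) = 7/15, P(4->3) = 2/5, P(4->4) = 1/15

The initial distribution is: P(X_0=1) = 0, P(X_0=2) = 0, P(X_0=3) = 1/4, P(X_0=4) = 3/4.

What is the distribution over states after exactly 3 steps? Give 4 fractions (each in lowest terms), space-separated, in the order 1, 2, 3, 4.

Propagating the distribution step by step (d_{t+1} = d_t * P):
d_0 = (1=0, 2=0, 3=1/4, 4=3/4)
  d_1[1] = 0*1/5 + 0*1/5 + 1/4*2/15 + 3/4*1/15 = 1/12
  d_1[2] = 0*1/3 + 0*2/5 + 1/4*2/15 + 3/4*7/15 = 23/60
  d_1[3] = 0*1/3 + 0*2/15 + 1/4*1/3 + 3/4*2/5 = 23/60
  d_1[4] = 0*2/15 + 0*4/15 + 1/4*2/5 + 3/4*1/15 = 3/20
d_1 = (1=1/12, 2=23/60, 3=23/60, 4=3/20)
  d_2[1] = 1/12*1/5 + 23/60*1/5 + 23/60*2/15 + 3/20*1/15 = 139/900
  d_2[2] = 1/12*1/3 + 23/60*2/5 + 23/60*2/15 + 3/20*7/15 = 68/225
  d_2[3] = 1/12*1/3 + 23/60*2/15 + 23/60*1/3 + 3/20*2/5 = 4/15
  d_2[4] = 1/12*2/15 + 23/60*4/15 + 23/60*2/5 + 3/20*1/15 = 83/300
d_2 = (1=139/900, 2=68/225, 3=4/15, 4=83/300)
  d_3[1] = 139/900*1/5 + 68/225*1/5 + 4/15*2/15 + 83/300*1/15 = 109/750
  d_3[2] = 139/900*1/3 + 68/225*2/5 + 4/15*2/15 + 83/300*7/15 = 91/270
  d_3[3] = 139/900*1/3 + 68/225*2/15 + 4/15*1/3 + 83/300*2/5 = 437/1500
  d_3[4] = 139/900*2/15 + 68/225*4/15 + 4/15*2/5 + 83/300*1/15 = 611/2700
d_3 = (1=109/750, 2=91/270, 3=437/1500, 4=611/2700)

Answer: 109/750 91/270 437/1500 611/2700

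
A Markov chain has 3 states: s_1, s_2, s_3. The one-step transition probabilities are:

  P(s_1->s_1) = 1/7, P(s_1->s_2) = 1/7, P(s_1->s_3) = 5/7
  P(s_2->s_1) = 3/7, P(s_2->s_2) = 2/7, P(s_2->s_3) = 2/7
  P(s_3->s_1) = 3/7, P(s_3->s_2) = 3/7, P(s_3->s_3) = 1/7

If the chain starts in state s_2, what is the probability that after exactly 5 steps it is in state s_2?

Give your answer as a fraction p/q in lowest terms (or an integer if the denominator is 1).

Computing P^5 by repeated multiplication:
P^1 =
  s_1: [1/7, 1/7, 5/7]
  s_2: [3/7, 2/7, 2/7]
  s_3: [3/7, 3/7, 1/7]
P^2 =
  s_1: [19/49, 18/49, 12/49]
  s_2: [15/49, 13/49, 3/7]
  s_3: [15/49, 12/49, 22/49]
P^3 =
  s_1: [109/343, 13/49, 143/343]
  s_2: [117/343, 104/343, 122/343]
  s_3: [117/343, 15/49, 121/343]
P^4 =
  s_1: [811/2401, 720/2401, 870/2401]
  s_2: [795/2401, 691/2401, 915/2401]
  s_3: [795/2401, 690/2401, 916/2401]
P^5 =
  s_1: [5581/16807, 4861/16807, 6365/16807]
  s_2: [5613/16807, 4922/16807, 128/343]
  s_3: [5613/16807, 4923/16807, 6271/16807]

(P^5)[s_2 -> s_2] = 4922/16807

Answer: 4922/16807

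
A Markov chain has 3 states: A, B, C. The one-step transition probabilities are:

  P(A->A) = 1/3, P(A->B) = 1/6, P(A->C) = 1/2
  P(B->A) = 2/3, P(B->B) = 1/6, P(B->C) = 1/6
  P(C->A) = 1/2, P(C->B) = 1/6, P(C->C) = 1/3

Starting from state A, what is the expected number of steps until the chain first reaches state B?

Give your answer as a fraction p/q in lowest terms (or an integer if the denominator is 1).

Let h_i = expected steps to first reach B from state i.
Boundary: h_B = 0.
First-step equations for the other states:
  h_A = 1 + 1/3*h_A + 1/6*h_B + 1/2*h_C
  h_C = 1 + 1/2*h_A + 1/6*h_B + 1/3*h_C

Substituting h_B = 0 and rearranging gives the linear system (I - Q) h = 1:
  [2/3, -1/2] . (h_A, h_C) = 1
  [-1/2, 2/3] . (h_A, h_C) = 1

Solving yields:
  h_A = 6
  h_C = 6

Starting state is A, so the expected hitting time is h_A = 6.

Answer: 6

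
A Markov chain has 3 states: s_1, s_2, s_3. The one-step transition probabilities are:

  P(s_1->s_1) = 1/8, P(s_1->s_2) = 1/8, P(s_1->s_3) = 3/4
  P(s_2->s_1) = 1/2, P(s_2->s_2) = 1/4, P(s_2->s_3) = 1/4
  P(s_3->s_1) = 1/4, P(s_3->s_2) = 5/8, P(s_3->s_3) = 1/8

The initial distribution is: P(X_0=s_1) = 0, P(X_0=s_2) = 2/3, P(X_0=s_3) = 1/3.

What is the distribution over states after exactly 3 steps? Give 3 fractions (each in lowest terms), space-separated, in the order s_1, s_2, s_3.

Propagating the distribution step by step (d_{t+1} = d_t * P):
d_0 = (s_1=0, s_2=2/3, s_3=1/3)
  d_1[s_1] = 0*1/8 + 2/3*1/2 + 1/3*1/4 = 5/12
  d_1[s_2] = 0*1/8 + 2/3*1/4 + 1/3*5/8 = 3/8
  d_1[s_3] = 0*3/4 + 2/3*1/4 + 1/3*1/8 = 5/24
d_1 = (s_1=5/12, s_2=3/8, s_3=5/24)
  d_2[s_1] = 5/12*1/8 + 3/8*1/2 + 5/24*1/4 = 7/24
  d_2[s_2] = 5/12*1/8 + 3/8*1/4 + 5/24*5/8 = 53/192
  d_2[s_3] = 5/12*3/4 + 3/8*1/4 + 5/24*1/8 = 83/192
d_2 = (s_1=7/24, s_2=53/192, s_3=83/192)
  d_3[s_1] = 7/24*1/8 + 53/192*1/2 + 83/192*1/4 = 217/768
  d_3[s_2] = 7/24*1/8 + 53/192*1/4 + 83/192*5/8 = 577/1536
  d_3[s_3] = 7/24*3/4 + 53/192*1/4 + 83/192*1/8 = 175/512
d_3 = (s_1=217/768, s_2=577/1536, s_3=175/512)

Answer: 217/768 577/1536 175/512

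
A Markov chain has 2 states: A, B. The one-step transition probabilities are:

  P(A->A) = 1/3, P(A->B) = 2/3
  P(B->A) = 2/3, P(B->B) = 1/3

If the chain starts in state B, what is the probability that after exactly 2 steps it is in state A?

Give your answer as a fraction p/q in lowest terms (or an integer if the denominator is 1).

Answer: 4/9

Derivation:
Computing P^2 by repeated multiplication:
P^1 =
  A: [1/3, 2/3]
  B: [2/3, 1/3]
P^2 =
  A: [5/9, 4/9]
  B: [4/9, 5/9]

(P^2)[B -> A] = 4/9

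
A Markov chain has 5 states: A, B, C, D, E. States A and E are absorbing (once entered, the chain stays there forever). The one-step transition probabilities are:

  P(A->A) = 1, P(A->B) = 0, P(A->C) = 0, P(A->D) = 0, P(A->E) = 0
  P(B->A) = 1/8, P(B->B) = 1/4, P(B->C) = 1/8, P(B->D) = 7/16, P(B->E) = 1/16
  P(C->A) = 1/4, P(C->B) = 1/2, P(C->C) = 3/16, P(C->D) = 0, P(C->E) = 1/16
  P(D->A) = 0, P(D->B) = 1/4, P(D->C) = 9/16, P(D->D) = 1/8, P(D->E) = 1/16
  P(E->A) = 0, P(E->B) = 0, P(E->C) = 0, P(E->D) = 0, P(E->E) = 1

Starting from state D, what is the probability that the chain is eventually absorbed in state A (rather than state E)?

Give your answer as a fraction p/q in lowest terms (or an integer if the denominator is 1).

Answer: 178/273

Derivation:
Let a_i = P(absorbed in A | start in state i).
Boundary conditions: a_A = 1, a_E = 0.
For each transient state i, a_i = sum_j P(i->j) * a_j:
  a_B = 1/8*a_A + 1/4*a_B + 1/8*a_C + 7/16*a_D + 1/16*a_E
  a_C = 1/4*a_A + 1/2*a_B + 3/16*a_C + 0*a_D + 1/16*a_E
  a_D = 0*a_A + 1/4*a_B + 9/16*a_C + 1/8*a_D + 1/16*a_E

Substituting a_A = 1 and a_E = 0, rearrange to (I - Q) a = r where r[i] = P(i -> A):
  [3/4, -1/8, -7/16] . (a_B, a_C, a_D) = 1/8
  [-1/2, 13/16, 0] . (a_B, a_C, a_D) = 1/4
  [-1/4, -9/16, 7/8] . (a_B, a_C, a_D) = 0

Solving yields:
  a_B = 2/3
  a_C = 28/39
  a_D = 178/273

Starting state is D, so the absorption probability is a_D = 178/273.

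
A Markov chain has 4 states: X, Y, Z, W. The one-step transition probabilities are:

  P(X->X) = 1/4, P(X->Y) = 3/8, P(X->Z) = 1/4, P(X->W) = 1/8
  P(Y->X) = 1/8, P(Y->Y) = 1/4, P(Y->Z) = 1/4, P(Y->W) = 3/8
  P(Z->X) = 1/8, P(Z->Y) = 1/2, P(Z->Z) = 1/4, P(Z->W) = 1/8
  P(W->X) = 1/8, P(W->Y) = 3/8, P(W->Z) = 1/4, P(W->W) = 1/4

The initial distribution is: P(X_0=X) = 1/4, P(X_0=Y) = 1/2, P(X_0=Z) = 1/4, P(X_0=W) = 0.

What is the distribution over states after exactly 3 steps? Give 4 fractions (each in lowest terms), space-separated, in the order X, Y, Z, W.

Answer: 293/2048 739/2048 1/4 63/256

Derivation:
Propagating the distribution step by step (d_{t+1} = d_t * P):
d_0 = (X=1/4, Y=1/2, Z=1/4, W=0)
  d_1[X] = 1/4*1/4 + 1/2*1/8 + 1/4*1/8 + 0*1/8 = 5/32
  d_1[Y] = 1/4*3/8 + 1/2*1/4 + 1/4*1/2 + 0*3/8 = 11/32
  d_1[Z] = 1/4*1/4 + 1/2*1/4 + 1/4*1/4 + 0*1/4 = 1/4
  d_1[W] = 1/4*1/8 + 1/2*3/8 + 1/4*1/8 + 0*1/4 = 1/4
d_1 = (X=5/32, Y=11/32, Z=1/4, W=1/4)
  d_2[X] = 5/32*1/4 + 11/32*1/8 + 1/4*1/8 + 1/4*1/8 = 37/256
  d_2[Y] = 5/32*3/8 + 11/32*1/4 + 1/4*1/2 + 1/4*3/8 = 93/256
  d_2[Z] = 5/32*1/4 + 11/32*1/4 + 1/4*1/4 + 1/4*1/4 = 1/4
  d_2[W] = 5/32*1/8 + 11/32*3/8 + 1/4*1/8 + 1/4*1/4 = 31/128
d_2 = (X=37/256, Y=93/256, Z=1/4, W=31/128)
  d_3[X] = 37/256*1/4 + 93/256*1/8 + 1/4*1/8 + 31/128*1/8 = 293/2048
  d_3[Y] = 37/256*3/8 + 93/256*1/4 + 1/4*1/2 + 31/128*3/8 = 739/2048
  d_3[Z] = 37/256*1/4 + 93/256*1/4 + 1/4*1/4 + 31/128*1/4 = 1/4
  d_3[W] = 37/256*1/8 + 93/256*3/8 + 1/4*1/8 + 31/128*1/4 = 63/256
d_3 = (X=293/2048, Y=739/2048, Z=1/4, W=63/256)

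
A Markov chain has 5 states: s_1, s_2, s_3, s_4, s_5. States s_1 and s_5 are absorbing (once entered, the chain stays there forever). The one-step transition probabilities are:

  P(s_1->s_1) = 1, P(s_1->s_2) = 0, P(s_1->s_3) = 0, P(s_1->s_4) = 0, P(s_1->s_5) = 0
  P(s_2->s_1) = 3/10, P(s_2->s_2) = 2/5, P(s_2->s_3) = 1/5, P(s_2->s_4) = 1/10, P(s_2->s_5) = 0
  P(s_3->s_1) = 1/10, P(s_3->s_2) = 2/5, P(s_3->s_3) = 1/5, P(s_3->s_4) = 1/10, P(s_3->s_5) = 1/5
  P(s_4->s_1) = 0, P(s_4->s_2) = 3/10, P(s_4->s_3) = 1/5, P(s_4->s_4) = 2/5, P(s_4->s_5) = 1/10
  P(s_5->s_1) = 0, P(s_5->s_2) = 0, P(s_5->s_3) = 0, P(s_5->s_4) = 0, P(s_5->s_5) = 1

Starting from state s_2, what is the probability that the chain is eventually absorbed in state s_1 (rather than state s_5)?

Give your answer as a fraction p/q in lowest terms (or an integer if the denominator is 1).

Let a_i = P(absorbed in s_1 | start in state i).
Boundary conditions: a_s_1 = 1, a_s_5 = 0.
For each transient state i, a_i = sum_j P(i->j) * a_j:
  a_s_2 = 3/10*a_s_1 + 2/5*a_s_2 + 1/5*a_s_3 + 1/10*a_s_4 + 0*a_s_5
  a_s_3 = 1/10*a_s_1 + 2/5*a_s_2 + 1/5*a_s_3 + 1/10*a_s_4 + 1/5*a_s_5
  a_s_4 = 0*a_s_1 + 3/10*a_s_2 + 1/5*a_s_3 + 2/5*a_s_4 + 1/10*a_s_5

Substituting a_s_1 = 1 and a_s_5 = 0, rearrange to (I - Q) a = r where r[i] = P(i -> s_1):
  [3/5, -1/5, -1/10] . (a_s_2, a_s_3, a_s_4) = 3/10
  [-2/5, 4/5, -1/10] . (a_s_2, a_s_3, a_s_4) = 1/10
  [-3/10, -1/5, 3/5] . (a_s_2, a_s_3, a_s_4) = 0

Solving yields:
  a_s_2 = 4/5
  a_s_3 = 3/5
  a_s_4 = 3/5

Starting state is s_2, so the absorption probability is a_s_2 = 4/5.

Answer: 4/5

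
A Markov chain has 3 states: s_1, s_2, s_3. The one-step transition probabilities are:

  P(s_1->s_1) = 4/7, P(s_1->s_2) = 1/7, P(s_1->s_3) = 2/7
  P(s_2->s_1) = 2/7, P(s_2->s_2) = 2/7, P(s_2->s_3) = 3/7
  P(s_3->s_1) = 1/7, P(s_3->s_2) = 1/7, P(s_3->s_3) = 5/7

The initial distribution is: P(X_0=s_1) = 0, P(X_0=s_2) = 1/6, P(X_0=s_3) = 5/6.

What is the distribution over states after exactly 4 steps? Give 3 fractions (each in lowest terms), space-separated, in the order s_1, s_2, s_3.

Propagating the distribution step by step (d_{t+1} = d_t * P):
d_0 = (s_1=0, s_2=1/6, s_3=5/6)
  d_1[s_1] = 0*4/7 + 1/6*2/7 + 5/6*1/7 = 1/6
  d_1[s_2] = 0*1/7 + 1/6*2/7 + 5/6*1/7 = 1/6
  d_1[s_3] = 0*2/7 + 1/6*3/7 + 5/6*5/7 = 2/3
d_1 = (s_1=1/6, s_2=1/6, s_3=2/3)
  d_2[s_1] = 1/6*4/7 + 1/6*2/7 + 2/3*1/7 = 5/21
  d_2[s_2] = 1/6*1/7 + 1/6*2/7 + 2/3*1/7 = 1/6
  d_2[s_3] = 1/6*2/7 + 1/6*3/7 + 2/3*5/7 = 25/42
d_2 = (s_1=5/21, s_2=1/6, s_3=25/42)
  d_3[s_1] = 5/21*4/7 + 1/6*2/7 + 25/42*1/7 = 79/294
  d_3[s_2] = 5/21*1/7 + 1/6*2/7 + 25/42*1/7 = 1/6
  d_3[s_3] = 5/21*2/7 + 1/6*3/7 + 25/42*5/7 = 83/147
d_3 = (s_1=79/294, s_2=1/6, s_3=83/147)
  d_4[s_1] = 79/294*4/7 + 1/6*2/7 + 83/147*1/7 = 290/1029
  d_4[s_2] = 79/294*1/7 + 1/6*2/7 + 83/147*1/7 = 1/6
  d_4[s_3] = 79/294*2/7 + 1/6*3/7 + 83/147*5/7 = 1135/2058
d_4 = (s_1=290/1029, s_2=1/6, s_3=1135/2058)

Answer: 290/1029 1/6 1135/2058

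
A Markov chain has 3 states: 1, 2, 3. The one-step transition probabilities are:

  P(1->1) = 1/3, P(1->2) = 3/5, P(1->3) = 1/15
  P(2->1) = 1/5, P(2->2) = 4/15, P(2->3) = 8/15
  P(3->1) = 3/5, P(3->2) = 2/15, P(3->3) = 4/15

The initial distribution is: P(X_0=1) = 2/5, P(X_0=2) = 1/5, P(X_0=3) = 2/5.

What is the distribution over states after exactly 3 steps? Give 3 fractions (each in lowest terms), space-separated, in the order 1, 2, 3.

Answer: 6031/16875 1951/5625 4991/16875

Derivation:
Propagating the distribution step by step (d_{t+1} = d_t * P):
d_0 = (1=2/5, 2=1/5, 3=2/5)
  d_1[1] = 2/5*1/3 + 1/5*1/5 + 2/5*3/5 = 31/75
  d_1[2] = 2/5*3/5 + 1/5*4/15 + 2/5*2/15 = 26/75
  d_1[3] = 2/5*1/15 + 1/5*8/15 + 2/5*4/15 = 6/25
d_1 = (1=31/75, 2=26/75, 3=6/25)
  d_2[1] = 31/75*1/3 + 26/75*1/5 + 6/25*3/5 = 79/225
  d_2[2] = 31/75*3/5 + 26/75*4/15 + 6/25*2/15 = 419/1125
  d_2[3] = 31/75*1/15 + 26/75*8/15 + 6/25*4/15 = 311/1125
d_2 = (1=79/225, 2=419/1125, 3=311/1125)
  d_3[1] = 79/225*1/3 + 419/1125*1/5 + 311/1125*3/5 = 6031/16875
  d_3[2] = 79/225*3/5 + 419/1125*4/15 + 311/1125*2/15 = 1951/5625
  d_3[3] = 79/225*1/15 + 419/1125*8/15 + 311/1125*4/15 = 4991/16875
d_3 = (1=6031/16875, 2=1951/5625, 3=4991/16875)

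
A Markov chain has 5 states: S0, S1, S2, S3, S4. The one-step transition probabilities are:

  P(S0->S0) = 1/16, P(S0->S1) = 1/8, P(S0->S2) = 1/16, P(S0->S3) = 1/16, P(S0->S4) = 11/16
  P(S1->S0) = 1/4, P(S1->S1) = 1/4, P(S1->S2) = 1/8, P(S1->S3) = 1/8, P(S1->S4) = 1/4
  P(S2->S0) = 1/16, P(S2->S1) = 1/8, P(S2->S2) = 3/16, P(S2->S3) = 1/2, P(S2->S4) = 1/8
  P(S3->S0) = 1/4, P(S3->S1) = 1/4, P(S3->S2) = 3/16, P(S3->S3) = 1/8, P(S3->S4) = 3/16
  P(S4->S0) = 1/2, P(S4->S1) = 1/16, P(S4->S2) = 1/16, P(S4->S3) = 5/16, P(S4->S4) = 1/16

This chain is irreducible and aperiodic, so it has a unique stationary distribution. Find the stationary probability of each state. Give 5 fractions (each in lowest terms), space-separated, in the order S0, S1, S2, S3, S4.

Answer: 19334/76695 3883/25565 8542/76695 15622/76695 21548/76695

Derivation:
The stationary distribution satisfies pi = pi * P, i.e.:
  pi_S0 = 1/16*pi_S0 + 1/4*pi_S1 + 1/16*pi_S2 + 1/4*pi_S3 + 1/2*pi_S4
  pi_S1 = 1/8*pi_S0 + 1/4*pi_S1 + 1/8*pi_S2 + 1/4*pi_S3 + 1/16*pi_S4
  pi_S2 = 1/16*pi_S0 + 1/8*pi_S1 + 3/16*pi_S2 + 3/16*pi_S3 + 1/16*pi_S4
  pi_S3 = 1/16*pi_S0 + 1/8*pi_S1 + 1/2*pi_S2 + 1/8*pi_S3 + 5/16*pi_S4
  pi_S4 = 11/16*pi_S0 + 1/4*pi_S1 + 1/8*pi_S2 + 3/16*pi_S3 + 1/16*pi_S4
with normalization: pi_S0 + pi_S1 + pi_S2 + pi_S3 + pi_S4 = 1.

Using the first 4 balance equations plus normalization, the linear system A*pi = b is:
  [-15/16, 1/4, 1/16, 1/4, 1/2] . pi = 0
  [1/8, -3/4, 1/8, 1/4, 1/16] . pi = 0
  [1/16, 1/8, -13/16, 3/16, 1/16] . pi = 0
  [1/16, 1/8, 1/2, -7/8, 5/16] . pi = 0
  [1, 1, 1, 1, 1] . pi = 1

Solving yields:
  pi_S0 = 19334/76695
  pi_S1 = 3883/25565
  pi_S2 = 8542/76695
  pi_S3 = 15622/76695
  pi_S4 = 21548/76695

Verification (pi * P):
  19334/76695*1/16 + 3883/25565*1/4 + 8542/76695*1/16 + 15622/76695*1/4 + 21548/76695*1/2 = 19334/76695 = pi_S0  (ok)
  19334/76695*1/8 + 3883/25565*1/4 + 8542/76695*1/8 + 15622/76695*1/4 + 21548/76695*1/16 = 3883/25565 = pi_S1  (ok)
  19334/76695*1/16 + 3883/25565*1/8 + 8542/76695*3/16 + 15622/76695*3/16 + 21548/76695*1/16 = 8542/76695 = pi_S2  (ok)
  19334/76695*1/16 + 3883/25565*1/8 + 8542/76695*1/2 + 15622/76695*1/8 + 21548/76695*5/16 = 15622/76695 = pi_S3  (ok)
  19334/76695*11/16 + 3883/25565*1/4 + 8542/76695*1/8 + 15622/76695*3/16 + 21548/76695*1/16 = 21548/76695 = pi_S4  (ok)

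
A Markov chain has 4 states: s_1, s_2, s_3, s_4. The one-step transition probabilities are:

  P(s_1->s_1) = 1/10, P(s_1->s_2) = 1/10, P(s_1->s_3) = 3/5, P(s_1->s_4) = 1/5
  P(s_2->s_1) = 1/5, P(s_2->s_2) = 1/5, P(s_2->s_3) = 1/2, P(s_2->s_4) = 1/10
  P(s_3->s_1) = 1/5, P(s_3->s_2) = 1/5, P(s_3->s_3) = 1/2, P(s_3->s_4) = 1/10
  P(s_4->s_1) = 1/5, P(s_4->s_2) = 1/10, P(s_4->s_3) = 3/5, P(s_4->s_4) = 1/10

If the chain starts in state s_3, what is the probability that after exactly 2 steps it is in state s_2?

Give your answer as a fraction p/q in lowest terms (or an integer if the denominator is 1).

Answer: 17/100

Derivation:
Computing P^2 by repeated multiplication:
P^1 =
  s_1: [1/10, 1/10, 3/5, 1/5]
  s_2: [1/5, 1/5, 1/2, 1/10]
  s_3: [1/5, 1/5, 1/2, 1/10]
  s_4: [1/5, 1/10, 3/5, 1/10]
P^2 =
  s_1: [19/100, 17/100, 53/100, 11/100]
  s_2: [9/50, 17/100, 53/100, 3/25]
  s_3: [9/50, 17/100, 53/100, 3/25]
  s_4: [9/50, 17/100, 53/100, 3/25]

(P^2)[s_3 -> s_2] = 17/100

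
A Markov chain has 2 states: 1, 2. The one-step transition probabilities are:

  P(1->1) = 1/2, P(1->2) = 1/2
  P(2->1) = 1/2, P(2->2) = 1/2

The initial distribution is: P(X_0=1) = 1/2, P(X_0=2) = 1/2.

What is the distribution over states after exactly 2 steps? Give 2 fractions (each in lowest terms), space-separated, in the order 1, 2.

Propagating the distribution step by step (d_{t+1} = d_t * P):
d_0 = (1=1/2, 2=1/2)
  d_1[1] = 1/2*1/2 + 1/2*1/2 = 1/2
  d_1[2] = 1/2*1/2 + 1/2*1/2 = 1/2
d_1 = (1=1/2, 2=1/2)
  d_2[1] = 1/2*1/2 + 1/2*1/2 = 1/2
  d_2[2] = 1/2*1/2 + 1/2*1/2 = 1/2
d_2 = (1=1/2, 2=1/2)

Answer: 1/2 1/2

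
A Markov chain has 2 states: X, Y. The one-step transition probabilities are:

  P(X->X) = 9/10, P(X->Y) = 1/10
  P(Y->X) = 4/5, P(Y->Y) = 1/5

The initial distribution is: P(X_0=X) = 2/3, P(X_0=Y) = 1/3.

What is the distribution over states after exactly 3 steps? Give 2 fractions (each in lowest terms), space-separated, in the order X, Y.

Answer: 1333/1500 167/1500

Derivation:
Propagating the distribution step by step (d_{t+1} = d_t * P):
d_0 = (X=2/3, Y=1/3)
  d_1[X] = 2/3*9/10 + 1/3*4/5 = 13/15
  d_1[Y] = 2/3*1/10 + 1/3*1/5 = 2/15
d_1 = (X=13/15, Y=2/15)
  d_2[X] = 13/15*9/10 + 2/15*4/5 = 133/150
  d_2[Y] = 13/15*1/10 + 2/15*1/5 = 17/150
d_2 = (X=133/150, Y=17/150)
  d_3[X] = 133/150*9/10 + 17/150*4/5 = 1333/1500
  d_3[Y] = 133/150*1/10 + 17/150*1/5 = 167/1500
d_3 = (X=1333/1500, Y=167/1500)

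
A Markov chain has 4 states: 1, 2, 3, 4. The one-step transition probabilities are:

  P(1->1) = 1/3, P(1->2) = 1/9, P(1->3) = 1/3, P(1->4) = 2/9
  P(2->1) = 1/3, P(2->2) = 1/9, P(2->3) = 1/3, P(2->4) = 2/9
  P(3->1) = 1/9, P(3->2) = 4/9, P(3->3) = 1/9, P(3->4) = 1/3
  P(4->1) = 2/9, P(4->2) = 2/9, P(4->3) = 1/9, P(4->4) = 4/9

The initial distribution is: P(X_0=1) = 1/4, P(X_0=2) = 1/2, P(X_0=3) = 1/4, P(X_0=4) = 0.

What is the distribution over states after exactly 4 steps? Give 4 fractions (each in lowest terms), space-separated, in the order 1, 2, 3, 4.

Answer: 3283/13122 955/4374 1412/6561 2075/6561

Derivation:
Propagating the distribution step by step (d_{t+1} = d_t * P):
d_0 = (1=1/4, 2=1/2, 3=1/4, 4=0)
  d_1[1] = 1/4*1/3 + 1/2*1/3 + 1/4*1/9 + 0*2/9 = 5/18
  d_1[2] = 1/4*1/9 + 1/2*1/9 + 1/4*4/9 + 0*2/9 = 7/36
  d_1[3] = 1/4*1/3 + 1/2*1/3 + 1/4*1/9 + 0*1/9 = 5/18
  d_1[4] = 1/4*2/9 + 1/2*2/9 + 1/4*1/3 + 0*4/9 = 1/4
d_1 = (1=5/18, 2=7/36, 3=5/18, 4=1/4)
  d_2[1] = 5/18*1/3 + 7/36*1/3 + 5/18*1/9 + 1/4*2/9 = 79/324
  d_2[2] = 5/18*1/9 + 7/36*1/9 + 5/18*4/9 + 1/4*2/9 = 25/108
  d_2[3] = 5/18*1/3 + 7/36*1/3 + 5/18*1/9 + 1/4*1/9 = 35/162
  d_2[4] = 5/18*2/9 + 7/36*2/9 + 5/18*1/3 + 1/4*4/9 = 25/81
d_2 = (1=79/324, 2=25/108, 3=35/162, 4=25/81)
  d_3[1] = 79/324*1/3 + 25/108*1/3 + 35/162*1/9 + 25/81*2/9 = 61/243
  d_3[2] = 79/324*1/9 + 25/108*1/9 + 35/162*4/9 + 25/81*2/9 = 317/1458
  d_3[3] = 79/324*1/3 + 25/108*1/3 + 35/162*1/9 + 25/81*1/9 = 158/729
  d_3[4] = 79/324*2/9 + 25/108*2/9 + 35/162*1/3 + 25/81*4/9 = 17/54
d_3 = (1=61/243, 2=317/1458, 3=158/729, 4=17/54)
  d_4[1] = 61/243*1/3 + 317/1458*1/3 + 158/729*1/9 + 17/54*2/9 = 3283/13122
  d_4[2] = 61/243*1/9 + 317/1458*1/9 + 158/729*4/9 + 17/54*2/9 = 955/4374
  d_4[3] = 61/243*1/3 + 317/1458*1/3 + 158/729*1/9 + 17/54*1/9 = 1412/6561
  d_4[4] = 61/243*2/9 + 317/1458*2/9 + 158/729*1/3 + 17/54*4/9 = 2075/6561
d_4 = (1=3283/13122, 2=955/4374, 3=1412/6561, 4=2075/6561)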